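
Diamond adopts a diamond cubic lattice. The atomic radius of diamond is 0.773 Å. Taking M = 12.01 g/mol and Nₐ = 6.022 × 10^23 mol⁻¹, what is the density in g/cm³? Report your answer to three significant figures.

In a diamond cubic lattice, nearest neighbors lie along the body diagonal with √3·a = 8r, giving a = 3.570 Å = 3.570 × 10^-8 cm.
With Z = 8, ρ = Z·M/(N_A·a³) = 8 × 12.01 / (6.022 × 10²³ × 4.551 × 10^-23) = 3.506 g/cm³.

3.51 g/cm³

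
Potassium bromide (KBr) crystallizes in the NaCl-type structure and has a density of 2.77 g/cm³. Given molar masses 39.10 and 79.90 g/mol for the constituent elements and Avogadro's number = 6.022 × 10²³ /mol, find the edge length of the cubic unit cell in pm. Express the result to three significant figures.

658 pm

M(KBr) = 119.0 g/mol; Z = 4 formula units per cell.
a³ = Z·M/(N_A·ρ) = 4 × 119.0 / (6.022 × 10²³ × 2.77) = 2.854 × 10^-22 cm³, so a = 6.584 × 10^-8 cm = 658 pm.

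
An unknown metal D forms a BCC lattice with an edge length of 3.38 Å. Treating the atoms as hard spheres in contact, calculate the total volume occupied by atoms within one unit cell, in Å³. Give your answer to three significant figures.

In a BCC lattice atoms touch along the body diagonal, so √3·a = 4r, so r = 0.4330a = 1.464 Å.
V_atoms = Z × (4/3)πr³ = 2 × (4/3)π × (1.464)³ = 26.3 Å³.

26.3 Å³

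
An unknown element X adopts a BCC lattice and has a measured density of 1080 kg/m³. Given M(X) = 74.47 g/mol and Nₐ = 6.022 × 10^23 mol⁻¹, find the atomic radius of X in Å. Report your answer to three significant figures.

For a BCC cell (Z = 2), a³ = Z·M/(N_A·ρ) = 2 × 74.47 / (6.022 × 10²³ × 1.080) = 2.290 × 10^-22 cm³, so a = 6.118 × 10^-8 cm = 6.118 Å.
Atoms touch along the body diagonal, so √3·a = 4r, so r = 0.4330 × a = 2.65 Å.

2.65 Å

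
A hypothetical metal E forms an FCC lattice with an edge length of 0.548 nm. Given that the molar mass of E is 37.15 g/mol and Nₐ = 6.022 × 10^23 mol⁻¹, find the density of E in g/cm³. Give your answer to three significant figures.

An FCC unit cell contains Z = 4 atoms.
Cell volume: a³ = (0.548 nm)³ = (5.480 × 10^-8 cm)³ = 1.646 × 10^-22 cm³.
ρ = Z·M/(N_A·a³) = 4 × 37.15 / (6.022 × 10²³ × 1.646 × 10^-22) = 1.499 g/cm³.

1.50 g/cm³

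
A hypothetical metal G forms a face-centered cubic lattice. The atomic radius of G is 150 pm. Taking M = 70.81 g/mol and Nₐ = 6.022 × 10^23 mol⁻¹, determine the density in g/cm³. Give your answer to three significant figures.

6.16 g/cm³

In an FCC lattice, atoms touch along the face diagonal, so √2·a = 4r, giving a = 424.3 pm = 4.243 × 10^-8 cm.
With Z = 4, ρ = Z·M/(N_A·a³) = 4 × 70.81 / (6.022 × 10²³ × 7.637 × 10^-23) = 6.159 g/cm³.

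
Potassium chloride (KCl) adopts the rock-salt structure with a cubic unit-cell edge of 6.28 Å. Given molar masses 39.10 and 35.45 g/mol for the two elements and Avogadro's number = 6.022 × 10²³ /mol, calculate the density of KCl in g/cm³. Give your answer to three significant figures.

The rock-salt structure contains Z = 4 formula units per cell; M(KCl) = 39.10 + 35.45 = 74.55 g/mol.
a³ = (6.280 × 10^-8 cm)³ = 2.477 × 10^-22 cm³.
ρ = 4 × 74.55 / (6.022 × 10²³ × 2.477 × 10^-22) = 1.999 g/cm³.

2.00 g/cm³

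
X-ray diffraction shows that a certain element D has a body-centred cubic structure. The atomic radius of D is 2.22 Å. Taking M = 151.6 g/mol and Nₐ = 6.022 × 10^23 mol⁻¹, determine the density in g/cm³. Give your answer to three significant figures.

3.74 g/cm³

In a BCC lattice, atoms touch along the body diagonal, so √3·a = 4r, giving a = 5.127 Å = 5.127 × 10^-8 cm.
With Z = 2, ρ = Z·M/(N_A·a³) = 2 × 151.6 / (6.022 × 10²³ × 1.348 × 10^-22) = 3.736 g/cm³.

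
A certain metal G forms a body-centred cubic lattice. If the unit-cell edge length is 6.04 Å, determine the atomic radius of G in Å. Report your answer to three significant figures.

In a BCC lattice, atoms touch along the body diagonal, so √3·a = 4r.
r = √3·a/4 = 1.7321 × 6.04 / 4 = 2.62 Å.

2.62 Å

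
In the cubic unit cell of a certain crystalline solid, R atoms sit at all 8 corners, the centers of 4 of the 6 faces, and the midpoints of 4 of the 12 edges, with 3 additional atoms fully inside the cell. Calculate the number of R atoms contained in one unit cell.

Corner atoms are shared by 8 cells (1/8 each), face atoms by 2 (1/2 each), edge atoms by 4 (1/4 each), interior atoms are unshared.
Net atoms = 8 × 1/8 + 4 × 1/2 + 4 × 1/4 + 3 = 1 + 2 + 1 + 3 = 7.

7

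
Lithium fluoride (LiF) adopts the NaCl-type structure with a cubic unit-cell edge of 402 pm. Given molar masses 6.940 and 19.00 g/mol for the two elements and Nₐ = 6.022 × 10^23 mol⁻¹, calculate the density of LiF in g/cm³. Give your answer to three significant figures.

2.65 g/cm³

The NaCl-type structure contains Z = 4 formula units per cell; M(LiF) = 6.940 + 19.00 = 25.94 g/mol.
a³ = (4.020 × 10^-8 cm)³ = 6.496 × 10^-23 cm³.
ρ = 4 × 25.94 / (6.022 × 10²³ × 6.496 × 10^-23) = 2.652 g/cm³.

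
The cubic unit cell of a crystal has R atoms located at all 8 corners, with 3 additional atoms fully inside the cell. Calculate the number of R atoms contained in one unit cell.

Corner atoms are shared by 8 cells (1/8 each), interior atoms are unshared.
Net atoms = 8 × 1/8 + 3 = 1 + 3 = 4.

4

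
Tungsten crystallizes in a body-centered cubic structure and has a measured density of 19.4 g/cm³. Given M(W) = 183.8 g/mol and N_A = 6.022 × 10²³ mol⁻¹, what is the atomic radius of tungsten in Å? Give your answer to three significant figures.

1.37 Å

For a BCC cell (Z = 2), a³ = Z·M/(N_A·ρ) = 2 × 183.8 / (6.022 × 10²³ × 19.40) = 3.147 × 10^-23 cm³, so a = 3.157 × 10^-8 cm = 3.157 Å.
Atoms touch along the body diagonal, so √3·a = 4r, so r = 0.4330 × a = 1.37 Å.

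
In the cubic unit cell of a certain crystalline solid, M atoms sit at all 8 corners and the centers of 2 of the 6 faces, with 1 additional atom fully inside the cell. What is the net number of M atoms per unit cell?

Corner atoms are shared by 8 cells (1/8 each), face atoms by 2 (1/2 each), interior atoms are unshared.
Net atoms = 8 × 1/8 + 2 × 1/2 + 1 = 1 + 1 + 1 = 3.

3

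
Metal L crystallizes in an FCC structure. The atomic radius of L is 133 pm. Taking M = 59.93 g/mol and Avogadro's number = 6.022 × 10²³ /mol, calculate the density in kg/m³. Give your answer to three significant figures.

7480 kg/m³

In an FCC lattice, atoms touch along the face diagonal, so √2·a = 4r, giving a = 376.2 pm = 3.762 × 10^-8 cm.
With Z = 4, ρ = Z·M/(N_A·a³) = 4 × 59.93 / (6.022 × 10²³ × 5.323 × 10^-23) = 7.478 g/cm³ = 7480 kg/m³.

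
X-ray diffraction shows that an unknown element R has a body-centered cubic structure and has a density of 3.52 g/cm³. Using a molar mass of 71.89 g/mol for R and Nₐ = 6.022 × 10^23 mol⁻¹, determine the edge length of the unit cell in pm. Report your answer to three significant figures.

408 pm

With Z = 2 atoms per BCC cell, a³ = Z·M/(N_A·ρ) = 2 × 71.89 / (6.022 × 10²³ × 3.520 g/cm³) = 6.783 × 10^-23 cm³.
a = (6.783 × 10^-23)^(1/3) = 4.078 × 10^-8 cm = 408 pm.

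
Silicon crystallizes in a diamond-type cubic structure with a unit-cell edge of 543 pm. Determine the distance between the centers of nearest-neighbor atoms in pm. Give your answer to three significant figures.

235 pm

In a diamond cubic structure, nearest neighbors lie along the body diagonal with √3·a = 8r; the nearest-neighbor distance equals 2r = 0.4330·a.
d = 0.4330 × 543 = 235 pm.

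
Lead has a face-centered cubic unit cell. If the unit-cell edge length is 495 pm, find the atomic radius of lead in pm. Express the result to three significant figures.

175 pm

In an FCC lattice, atoms touch along the face diagonal, so √2·a = 4r.
r = √2·a/4 = 1.4142 × 495 / 4 = 175 pm.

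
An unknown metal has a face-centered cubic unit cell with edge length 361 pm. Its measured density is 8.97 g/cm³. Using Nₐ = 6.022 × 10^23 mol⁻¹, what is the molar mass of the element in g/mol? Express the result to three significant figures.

63.5 g/mol

An FCC cell has Z = 4 atoms; a = 3.610 × 10^-8 cm.
M = ρ·N_A·a³/Z = 8.97 × 6.022 × 10²³ × 4.705 × 10^-23 / 4 = 63.5 g/mol.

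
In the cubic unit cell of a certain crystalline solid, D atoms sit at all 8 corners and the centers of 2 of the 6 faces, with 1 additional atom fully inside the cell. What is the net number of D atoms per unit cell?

Corner atoms are shared by 8 cells (1/8 each), face atoms by 2 (1/2 each), interior atoms are unshared.
Net atoms = 8 × 1/8 + 2 × 1/2 + 1 = 1 + 1 + 1 = 3.

3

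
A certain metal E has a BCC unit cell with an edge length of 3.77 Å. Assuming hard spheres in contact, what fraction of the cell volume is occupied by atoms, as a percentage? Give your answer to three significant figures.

In a BCC lattice atoms touch along the body diagonal, so √3·a = 4r, so r = 0.4330a = 1.632 Å.
Packing fraction = Z·(4/3)πr³ / a³ = 2 × (4/3)π × (1.632)³ / (3.77)³ = 0.6802 = 68.0%.

68.0%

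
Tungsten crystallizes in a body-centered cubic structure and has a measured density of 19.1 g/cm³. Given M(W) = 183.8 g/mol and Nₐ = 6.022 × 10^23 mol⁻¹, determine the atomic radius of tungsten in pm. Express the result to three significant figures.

137 pm

For a BCC cell (Z = 2), a³ = Z·M/(N_A·ρ) = 2 × 183.8 / (6.022 × 10²³ × 19.10) = 3.196 × 10^-23 cm³, so a = 3.173 × 10^-8 cm = 317.3 pm.
Atoms touch along the body diagonal, so √3·a = 4r, so r = 0.4330 × a = 137 pm.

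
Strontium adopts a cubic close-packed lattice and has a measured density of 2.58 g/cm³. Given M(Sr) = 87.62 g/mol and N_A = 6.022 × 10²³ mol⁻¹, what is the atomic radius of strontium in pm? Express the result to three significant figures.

215 pm

For an FCC cell (Z = 4), a³ = Z·M/(N_A·ρ) = 4 × 87.62 / (6.022 × 10²³ × 2.580) = 2.256 × 10^-22 cm³, so a = 6.087 × 10^-8 cm = 608.7 pm.
Atoms touch along the face diagonal, so √2·a = 4r, so r = 0.3536 × a = 215 pm.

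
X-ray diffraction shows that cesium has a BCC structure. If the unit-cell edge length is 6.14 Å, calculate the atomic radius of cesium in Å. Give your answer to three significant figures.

2.66 Å

In a BCC lattice, atoms touch along the body diagonal, so √3·a = 4r.
r = √3·a/4 = 1.7321 × 6.14 / 4 = 2.66 Å.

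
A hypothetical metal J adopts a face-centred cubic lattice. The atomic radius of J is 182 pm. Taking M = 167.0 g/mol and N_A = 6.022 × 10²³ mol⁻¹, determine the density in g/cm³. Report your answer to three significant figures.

In an FCC lattice, atoms touch along the face diagonal, so √2·a = 4r, giving a = 514.8 pm = 5.148 × 10^-8 cm.
With Z = 4, ρ = Z·M/(N_A·a³) = 4 × 167.0 / (6.022 × 10²³ × 1.364 × 10^-22) = 8.132 g/cm³.

8.13 g/cm³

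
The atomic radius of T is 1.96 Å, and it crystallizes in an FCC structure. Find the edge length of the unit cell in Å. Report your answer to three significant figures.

In an FCC lattice, atoms touch along the face diagonal, so √2·a = 4r.
a = 4r/√2 = 4 × 1.96 / 1.4142 = 5.54 Å.

5.54 Å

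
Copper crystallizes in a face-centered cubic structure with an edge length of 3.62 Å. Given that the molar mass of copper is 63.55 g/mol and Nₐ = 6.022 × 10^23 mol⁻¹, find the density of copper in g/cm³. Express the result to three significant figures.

8.90 g/cm³

An FCC unit cell contains Z = 4 atoms.
Cell volume: a³ = (3.62 Å)³ = (3.620 × 10^-8 cm)³ = 4.744 × 10^-23 cm³.
ρ = Z·M/(N_A·a³) = 4 × 63.55 / (6.022 × 10²³ × 4.744 × 10^-23) = 8.898 g/cm³.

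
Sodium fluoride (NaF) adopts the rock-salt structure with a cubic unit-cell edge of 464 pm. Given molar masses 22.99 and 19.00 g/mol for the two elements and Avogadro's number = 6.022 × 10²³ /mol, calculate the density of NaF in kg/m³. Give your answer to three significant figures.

The rock-salt structure contains Z = 4 formula units per cell; M(NaF) = 22.99 + 19.00 = 41.99 g/mol.
a³ = (4.640 × 10^-8 cm)³ = 9.990 × 10^-23 cm³.
ρ = 4 × 41.99 / (6.022 × 10²³ × 9.990 × 10^-23) = 2.792 g/cm³ = 2790 kg/m³.

2790 kg/m³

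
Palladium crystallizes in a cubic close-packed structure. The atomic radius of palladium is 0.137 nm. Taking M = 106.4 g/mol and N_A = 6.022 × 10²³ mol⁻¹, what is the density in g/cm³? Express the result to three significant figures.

12.1 g/cm³

In an FCC lattice, atoms touch along the face diagonal, so √2·a = 4r, giving a = 0.3875 nm = 3.875 × 10^-8 cm.
With Z = 4, ρ = Z·M/(N_A·a³) = 4 × 106.4 / (6.022 × 10²³ × 5.818 × 10^-23) = 12.15 g/cm³.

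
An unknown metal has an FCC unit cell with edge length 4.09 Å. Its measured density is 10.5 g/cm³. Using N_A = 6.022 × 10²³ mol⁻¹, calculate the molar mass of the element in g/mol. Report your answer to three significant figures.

108 g/mol

An FCC cell has Z = 4 atoms; a = 4.090 × 10^-8 cm.
M = ρ·N_A·a³/Z = 10.5 × 6.022 × 10²³ × 6.842 × 10^-23 / 4 = 108 g/mol.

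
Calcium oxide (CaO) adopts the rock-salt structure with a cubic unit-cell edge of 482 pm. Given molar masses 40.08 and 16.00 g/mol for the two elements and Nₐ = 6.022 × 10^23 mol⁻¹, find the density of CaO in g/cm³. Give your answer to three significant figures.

3.33 g/cm³

The rock-salt structure contains Z = 4 formula units per cell; M(CaO) = 40.08 + 16.00 = 56.08 g/mol.
a³ = (4.820 × 10^-8 cm)³ = 1.120 × 10^-22 cm³.
ρ = 4 × 56.08 / (6.022 × 10²³ × 1.120 × 10^-22) = 3.326 g/cm³.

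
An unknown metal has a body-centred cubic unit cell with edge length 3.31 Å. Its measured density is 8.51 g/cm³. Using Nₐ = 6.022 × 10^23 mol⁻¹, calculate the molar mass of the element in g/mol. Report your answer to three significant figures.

92.9 g/mol

A BCC cell has Z = 2 atoms; a = 3.310 × 10^-8 cm.
M = ρ·N_A·a³/Z = 8.51 × 6.022 × 10²³ × 3.626 × 10^-23 / 2 = 92.9 g/mol.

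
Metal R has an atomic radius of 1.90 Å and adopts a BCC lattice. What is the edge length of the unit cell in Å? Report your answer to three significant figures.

In a BCC lattice, atoms touch along the body diagonal, so √3·a = 4r.
a = 4r/√3 = 4 × 1.90 / 1.7321 = 4.39 Å.

4.39 Å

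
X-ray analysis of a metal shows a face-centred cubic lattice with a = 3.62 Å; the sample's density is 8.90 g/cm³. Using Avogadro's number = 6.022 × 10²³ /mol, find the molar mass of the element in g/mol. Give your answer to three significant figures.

63.6 g/mol

An FCC cell has Z = 4 atoms; a = 3.620 × 10^-8 cm.
M = ρ·N_A·a³/Z = 8.90 × 6.022 × 10²³ × 4.744 × 10^-23 / 4 = 63.6 g/mol.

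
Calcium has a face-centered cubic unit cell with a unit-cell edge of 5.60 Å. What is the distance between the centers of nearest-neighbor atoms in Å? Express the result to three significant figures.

3.96 Å

In an FCC structure, atoms touch along the face diagonal, so √2·a = 4r; the nearest-neighbor distance equals 2r = 0.7071·a.
d = 0.7071 × 5.60 = 3.96 Å.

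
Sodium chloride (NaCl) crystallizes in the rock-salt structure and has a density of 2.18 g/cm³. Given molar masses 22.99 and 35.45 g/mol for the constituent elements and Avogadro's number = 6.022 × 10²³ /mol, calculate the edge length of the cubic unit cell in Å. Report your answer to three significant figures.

M(NaCl) = 58.44 g/mol; Z = 4 formula units per cell.
a³ = Z·M/(N_A·ρ) = 4 × 58.44 / (6.022 × 10²³ × 2.18) = 1.781 × 10^-22 cm³, so a = 5.626 × 10^-8 cm = 5.63 Å.

5.63 Å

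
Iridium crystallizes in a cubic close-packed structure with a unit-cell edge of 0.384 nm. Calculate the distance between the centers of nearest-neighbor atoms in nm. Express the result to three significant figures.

0.272 nm

In an FCC structure, atoms touch along the face diagonal, so √2·a = 4r; the nearest-neighbor distance equals 2r = 0.7071·a.
d = 0.7071 × 0.384 = 0.272 nm.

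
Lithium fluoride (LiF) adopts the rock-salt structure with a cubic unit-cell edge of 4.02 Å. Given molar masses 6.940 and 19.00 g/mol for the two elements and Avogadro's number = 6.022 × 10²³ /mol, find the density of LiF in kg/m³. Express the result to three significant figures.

The rock-salt structure contains Z = 4 formula units per cell; M(LiF) = 6.940 + 19.00 = 25.94 g/mol.
a³ = (4.020 × 10^-8 cm)³ = 6.496 × 10^-23 cm³.
ρ = 4 × 25.94 / (6.022 × 10²³ × 6.496 × 10^-23) = 2.652 g/cm³ = 2650 kg/m³.

2650 kg/m³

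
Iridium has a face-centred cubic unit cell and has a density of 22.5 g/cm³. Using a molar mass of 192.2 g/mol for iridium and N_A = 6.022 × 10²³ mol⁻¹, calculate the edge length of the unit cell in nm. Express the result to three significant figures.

0.384 nm

With Z = 4 atoms per FCC cell, a³ = Z·M/(N_A·ρ) = 4 × 192.2 / (6.022 × 10²³ × 22.50 g/cm³) = 5.674 × 10^-23 cm³.
a = (5.674 × 10^-23)^(1/3) = 3.843 × 10^-8 cm = 0.384 nm.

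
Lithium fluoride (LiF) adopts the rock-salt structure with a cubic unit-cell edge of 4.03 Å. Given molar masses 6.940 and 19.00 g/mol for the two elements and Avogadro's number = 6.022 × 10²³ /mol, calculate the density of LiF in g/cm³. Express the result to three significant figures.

2.63 g/cm³

The rock-salt structure contains Z = 4 formula units per cell; M(LiF) = 6.940 + 19.00 = 25.94 g/mol.
a³ = (4.030 × 10^-8 cm)³ = 6.545 × 10^-23 cm³.
ρ = 4 × 25.94 / (6.022 × 10²³ × 6.545 × 10^-23) = 2.633 g/cm³.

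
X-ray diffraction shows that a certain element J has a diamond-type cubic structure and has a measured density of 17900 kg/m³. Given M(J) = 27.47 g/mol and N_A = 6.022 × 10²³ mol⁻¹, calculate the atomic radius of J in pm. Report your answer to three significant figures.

59.1 pm

For a diamond cubic cell (Z = 8), a³ = Z·M/(N_A·ρ) = 8 × 27.47 / (6.022 × 10²³ × 17.90) = 2.039 × 10^-23 cm³, so a = 2.732 × 10^-8 cm = 273.2 pm.
Nearest neighbors lie along the body diagonal with √3·a = 8r, so r = 0.2165 × a = 59.1 pm.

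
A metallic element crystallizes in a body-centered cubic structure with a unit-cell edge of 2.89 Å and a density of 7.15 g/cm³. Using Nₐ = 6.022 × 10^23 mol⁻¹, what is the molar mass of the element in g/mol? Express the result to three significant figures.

52.0 g/mol

A BCC cell has Z = 2 atoms; a = 2.890 × 10^-8 cm.
M = ρ·N_A·a³/Z = 7.15 × 6.022 × 10²³ × 2.414 × 10^-23 / 2 = 52.0 g/mol.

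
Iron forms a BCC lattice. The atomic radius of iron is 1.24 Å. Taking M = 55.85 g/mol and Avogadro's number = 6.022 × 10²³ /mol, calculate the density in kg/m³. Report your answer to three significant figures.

In a BCC lattice, atoms touch along the body diagonal, so √3·a = 4r, giving a = 2.864 Å = 2.864 × 10^-8 cm.
With Z = 2, ρ = Z·M/(N_A·a³) = 2 × 55.85 / (6.022 × 10²³ × 2.348 × 10^-23) = 7.899 g/cm³ = 7900 kg/m³.

7900 kg/m³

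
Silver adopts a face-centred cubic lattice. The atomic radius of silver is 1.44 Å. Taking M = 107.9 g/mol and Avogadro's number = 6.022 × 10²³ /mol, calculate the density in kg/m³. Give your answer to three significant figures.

10600 kg/m³

In an FCC lattice, atoms touch along the face diagonal, so √2·a = 4r, giving a = 4.073 Å = 4.073 × 10^-8 cm.
With Z = 4, ρ = Z·M/(N_A·a³) = 4 × 107.9 / (6.022 × 10²³ × 6.757 × 10^-23) = 10.61 g/cm³ = 10600 kg/m³.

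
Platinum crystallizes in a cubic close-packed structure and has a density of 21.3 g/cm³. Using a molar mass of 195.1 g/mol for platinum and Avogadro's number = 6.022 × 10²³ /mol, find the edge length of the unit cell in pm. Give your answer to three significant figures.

With Z = 4 atoms per FCC cell, a³ = Z·M/(N_A·ρ) = 4 × 195.1 / (6.022 × 10²³ × 21.30 g/cm³) = 6.084 × 10^-23 cm³.
a = (6.084 × 10^-23)^(1/3) = 3.933 × 10^-8 cm = 393 pm.

393 pm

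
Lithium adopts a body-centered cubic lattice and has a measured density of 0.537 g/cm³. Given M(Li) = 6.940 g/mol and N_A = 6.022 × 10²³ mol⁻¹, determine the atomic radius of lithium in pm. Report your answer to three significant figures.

For a BCC cell (Z = 2), a³ = Z·M/(N_A·ρ) = 2 × 6.940 / (6.022 × 10²³ × 0.5370) = 4.292 × 10^-23 cm³, so a = 3.501 × 10^-8 cm = 350.1 pm.
Atoms touch along the body diagonal, so √3·a = 4r, so r = 0.4330 × a = 152 pm.

152 pm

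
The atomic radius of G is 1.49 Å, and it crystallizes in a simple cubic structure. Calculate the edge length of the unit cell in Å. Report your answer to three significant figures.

2.98 Å

In a simple cubic lattice, atoms touch along the cell edge, so a = 2r.
a = 2r = 2 × 1.49 = 2.98 Å.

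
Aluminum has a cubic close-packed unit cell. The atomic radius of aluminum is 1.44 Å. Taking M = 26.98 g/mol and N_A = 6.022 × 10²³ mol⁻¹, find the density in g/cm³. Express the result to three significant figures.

In an FCC lattice, atoms touch along the face diagonal, so √2·a = 4r, giving a = 4.073 Å = 4.073 × 10^-8 cm.
With Z = 4, ρ = Z·M/(N_A·a³) = 4 × 26.98 / (6.022 × 10²³ × 6.757 × 10^-23) = 2.652 g/cm³.

2.65 g/cm³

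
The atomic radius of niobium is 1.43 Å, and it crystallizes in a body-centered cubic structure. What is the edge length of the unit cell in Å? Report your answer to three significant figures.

3.30 Å

In a BCC lattice, atoms touch along the body diagonal, so √3·a = 4r.
a = 4r/√3 = 4 × 1.43 / 1.7321 = 3.30 Å.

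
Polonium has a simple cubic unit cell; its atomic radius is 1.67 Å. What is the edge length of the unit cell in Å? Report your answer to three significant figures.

3.34 Å

In a simple cubic lattice, atoms touch along the cell edge, so a = 2r.
a = 2r = 2 × 1.67 = 3.34 Å.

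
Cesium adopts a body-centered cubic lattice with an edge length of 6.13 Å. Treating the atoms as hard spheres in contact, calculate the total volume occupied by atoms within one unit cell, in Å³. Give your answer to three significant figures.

157 Å³

In a BCC lattice atoms touch along the body diagonal, so √3·a = 4r, so r = 0.4330a = 2.654 Å.
V_atoms = Z × (4/3)πr³ = 2 × (4/3)π × (2.654)³ = 157 Å³.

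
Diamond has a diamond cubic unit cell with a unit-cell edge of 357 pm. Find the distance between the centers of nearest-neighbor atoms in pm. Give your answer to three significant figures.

In a diamond cubic structure, nearest neighbors lie along the body diagonal with √3·a = 8r; the nearest-neighbor distance equals 2r = 0.4330·a.
d = 0.4330 × 357 = 155 pm.

155 pm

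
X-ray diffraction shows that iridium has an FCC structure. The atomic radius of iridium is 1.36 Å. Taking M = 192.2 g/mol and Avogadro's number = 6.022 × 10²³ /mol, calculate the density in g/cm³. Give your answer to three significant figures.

In an FCC lattice, atoms touch along the face diagonal, so √2·a = 4r, giving a = 3.847 Å = 3.847 × 10^-8 cm.
With Z = 4, ρ = Z·M/(N_A·a³) = 4 × 192.2 / (6.022 × 10²³ × 5.692 × 10^-23) = 22.43 g/cm³.

22.4 g/cm³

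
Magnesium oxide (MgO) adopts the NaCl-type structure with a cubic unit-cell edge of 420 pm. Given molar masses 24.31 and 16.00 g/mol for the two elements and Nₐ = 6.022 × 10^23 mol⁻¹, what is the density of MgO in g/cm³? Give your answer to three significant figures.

The NaCl-type structure contains Z = 4 formula units per cell; M(MgO) = 24.31 + 16.00 = 40.31 g/mol.
a³ = (4.200 × 10^-8 cm)³ = 7.409 × 10^-23 cm³.
ρ = 4 × 40.31 / (6.022 × 10²³ × 7.409 × 10^-23) = 3.614 g/cm³.

3.61 g/cm³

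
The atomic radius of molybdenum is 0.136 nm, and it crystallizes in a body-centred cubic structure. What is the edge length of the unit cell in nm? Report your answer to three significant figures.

0.314 nm

In a BCC lattice, atoms touch along the body diagonal, so √3·a = 4r.
a = 4r/√3 = 4 × 0.136 / 1.7321 = 0.314 nm.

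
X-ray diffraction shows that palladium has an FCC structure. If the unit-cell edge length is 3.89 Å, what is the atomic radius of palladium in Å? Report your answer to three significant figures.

In an FCC lattice, atoms touch along the face diagonal, so √2·a = 4r.
r = √2·a/4 = 1.4142 × 3.89 / 4 = 1.38 Å.

1.38 Å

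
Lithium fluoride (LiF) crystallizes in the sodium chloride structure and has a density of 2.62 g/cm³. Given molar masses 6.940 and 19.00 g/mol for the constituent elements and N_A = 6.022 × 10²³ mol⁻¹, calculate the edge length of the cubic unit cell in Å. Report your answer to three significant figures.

M(LiF) = 25.94 g/mol; Z = 4 formula units per cell.
a³ = Z·M/(N_A·ρ) = 4 × 25.94 / (6.022 × 10²³ × 2.62) = 6.576 × 10^-23 cm³, so a = 4.036 × 10^-8 cm = 4.04 Å.

4.04 Å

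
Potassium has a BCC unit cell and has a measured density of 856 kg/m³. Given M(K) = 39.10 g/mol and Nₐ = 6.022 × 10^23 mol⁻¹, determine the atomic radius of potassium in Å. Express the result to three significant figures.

2.31 Å

For a BCC cell (Z = 2), a³ = Z·M/(N_A·ρ) = 2 × 39.10 / (6.022 × 10²³ × 0.8560) = 1.517 × 10^-22 cm³, so a = 5.333 × 10^-8 cm = 5.333 Å.
Atoms touch along the body diagonal, so √3·a = 4r, so r = 0.4330 × a = 2.31 Å.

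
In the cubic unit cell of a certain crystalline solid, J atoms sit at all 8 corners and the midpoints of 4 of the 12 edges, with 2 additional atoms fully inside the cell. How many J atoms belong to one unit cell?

Corner atoms are shared by 8 cells (1/8 each), edge atoms by 4 (1/4 each), interior atoms are unshared.
Net atoms = 8 × 1/8 + 4 × 1/4 + 2 = 1 + 1 + 2 = 4.

4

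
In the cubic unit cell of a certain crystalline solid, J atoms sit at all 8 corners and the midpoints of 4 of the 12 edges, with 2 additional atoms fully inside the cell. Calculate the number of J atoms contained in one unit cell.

Corner atoms are shared by 8 cells (1/8 each), edge atoms by 4 (1/4 each), interior atoms are unshared.
Net atoms = 8 × 1/8 + 4 × 1/4 + 2 = 1 + 1 + 2 = 4.

4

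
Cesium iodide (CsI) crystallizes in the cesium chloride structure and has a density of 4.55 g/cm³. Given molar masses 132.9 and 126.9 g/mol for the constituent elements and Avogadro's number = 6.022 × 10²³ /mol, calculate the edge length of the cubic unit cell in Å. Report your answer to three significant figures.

M(CsI) = 259.8 g/mol; Z = 1 formula unit per cell.
a³ = Z·M/(N_A·ρ) = 1 × 259.8 / (6.022 × 10²³ × 4.55) = 9.482 × 10^-23 cm³, so a = 4.560 × 10^-8 cm = 4.56 Å.

4.56 Å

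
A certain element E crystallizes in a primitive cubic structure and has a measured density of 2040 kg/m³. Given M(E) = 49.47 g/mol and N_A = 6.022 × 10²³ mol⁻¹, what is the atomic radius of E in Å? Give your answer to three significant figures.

1.71 Å

For a simple cubic cell (Z = 1), a³ = Z·M/(N_A·ρ) = 1 × 49.47 / (6.022 × 10²³ × 2.040) = 4.027 × 10^-23 cm³, so a = 3.428 × 10^-8 cm = 3.428 Å.
Atoms touch along the cell edge, so a = 2r, so r = 0.5000 × a = 1.71 Å.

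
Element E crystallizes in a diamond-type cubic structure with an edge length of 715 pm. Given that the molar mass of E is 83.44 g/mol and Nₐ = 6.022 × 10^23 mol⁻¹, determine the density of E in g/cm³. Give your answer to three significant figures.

A diamond cubic unit cell contains Z = 8 atoms.
Cell volume: a³ = (715 pm)³ = (7.150 × 10^-8 cm)³ = 3.655 × 10^-22 cm³.
ρ = Z·M/(N_A·a³) = 8 × 83.44 / (6.022 × 10²³ × 3.655 × 10^-22) = 3.033 g/cm³.

3.03 g/cm³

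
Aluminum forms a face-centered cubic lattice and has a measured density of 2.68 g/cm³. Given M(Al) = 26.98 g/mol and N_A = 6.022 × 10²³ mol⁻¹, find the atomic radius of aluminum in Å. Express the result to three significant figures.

For an FCC cell (Z = 4), a³ = Z·M/(N_A·ρ) = 4 × 26.98 / (6.022 × 10²³ × 2.680) = 6.687 × 10^-23 cm³, so a = 4.059 × 10^-8 cm = 4.059 Å.
Atoms touch along the face diagonal, so √2·a = 4r, so r = 0.3536 × a = 1.44 Å.

1.44 Å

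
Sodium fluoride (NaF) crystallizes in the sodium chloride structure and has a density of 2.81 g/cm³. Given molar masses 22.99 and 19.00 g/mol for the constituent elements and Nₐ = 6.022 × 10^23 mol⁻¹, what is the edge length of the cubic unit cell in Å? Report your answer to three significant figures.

4.63 Å

M(NaF) = 41.99 g/mol; Z = 4 formula units per cell.
a³ = Z·M/(N_A·ρ) = 4 × 41.99 / (6.022 × 10²³ × 2.81) = 9.926 × 10^-23 cm³, so a = 4.630 × 10^-8 cm = 4.63 Å.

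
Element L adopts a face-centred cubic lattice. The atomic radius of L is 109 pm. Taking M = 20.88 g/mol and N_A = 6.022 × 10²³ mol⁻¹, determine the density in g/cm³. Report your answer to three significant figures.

4.73 g/cm³

In an FCC lattice, atoms touch along the face diagonal, so √2·a = 4r, giving a = 308.3 pm = 3.083 × 10^-8 cm.
With Z = 4, ρ = Z·M/(N_A·a³) = 4 × 20.88 / (6.022 × 10²³ × 2.930 × 10^-23) = 4.733 g/cm³.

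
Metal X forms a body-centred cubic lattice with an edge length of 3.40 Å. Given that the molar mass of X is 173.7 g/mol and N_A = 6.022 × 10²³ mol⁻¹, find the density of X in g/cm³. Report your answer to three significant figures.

14.7 g/cm³

A BCC unit cell contains Z = 2 atoms.
Cell volume: a³ = (3.40 Å)³ = (3.400 × 10^-8 cm)³ = 3.930 × 10^-23 cm³.
ρ = Z·M/(N_A·a³) = 2 × 173.7 / (6.022 × 10²³ × 3.930 × 10^-23) = 14.68 g/cm³.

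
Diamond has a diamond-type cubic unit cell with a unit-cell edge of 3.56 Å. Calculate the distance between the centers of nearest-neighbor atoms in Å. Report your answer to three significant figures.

1.54 Å

In a diamond cubic structure, nearest neighbors lie along the body diagonal with √3·a = 8r; the nearest-neighbor distance equals 2r = 0.4330·a.
d = 0.4330 × 3.56 = 1.54 Å.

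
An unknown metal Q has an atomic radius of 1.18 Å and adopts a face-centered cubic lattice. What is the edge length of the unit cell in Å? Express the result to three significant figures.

3.34 Å

In an FCC lattice, atoms touch along the face diagonal, so √2·a = 4r.
a = 4r/√2 = 4 × 1.18 / 1.4142 = 3.34 Å.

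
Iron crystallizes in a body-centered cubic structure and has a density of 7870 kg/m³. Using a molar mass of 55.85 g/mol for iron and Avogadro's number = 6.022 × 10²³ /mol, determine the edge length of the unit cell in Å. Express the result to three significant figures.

2.87 Å

With Z = 2 atoms per BCC cell, a³ = Z·M/(N_A·ρ) = 2 × 55.85 / (6.022 × 10²³ × 7.870 g/cm³) = 2.357 × 10^-23 cm³.
a = (2.357 × 10^-23)^(1/3) = 2.867 × 10^-8 cm = 2.87 Å.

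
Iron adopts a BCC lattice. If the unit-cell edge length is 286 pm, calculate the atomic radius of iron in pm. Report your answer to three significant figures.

124 pm

In a BCC lattice, atoms touch along the body diagonal, so √3·a = 4r.
r = √3·a/4 = 1.7321 × 286 / 4 = 124 pm.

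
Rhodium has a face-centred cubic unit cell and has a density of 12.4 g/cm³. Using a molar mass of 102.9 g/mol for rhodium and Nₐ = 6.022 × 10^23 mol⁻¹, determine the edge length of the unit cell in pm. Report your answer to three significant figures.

381 pm

With Z = 4 atoms per FCC cell, a³ = Z·M/(N_A·ρ) = 4 × 102.9 / (6.022 × 10²³ × 12.40 g/cm³) = 5.512 × 10^-23 cm³.
a = (5.512 × 10^-23)^(1/3) = 3.806 × 10^-8 cm = 381 pm.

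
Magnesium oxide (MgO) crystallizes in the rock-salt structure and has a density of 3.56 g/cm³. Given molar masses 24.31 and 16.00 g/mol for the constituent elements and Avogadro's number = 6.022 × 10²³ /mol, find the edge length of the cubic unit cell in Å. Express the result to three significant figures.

M(MgO) = 40.31 g/mol; Z = 4 formula units per cell.
a³ = Z·M/(N_A·ρ) = 4 × 40.31 / (6.022 × 10²³ × 3.56) = 7.521 × 10^-23 cm³, so a = 4.221 × 10^-8 cm = 4.22 Å.

4.22 Å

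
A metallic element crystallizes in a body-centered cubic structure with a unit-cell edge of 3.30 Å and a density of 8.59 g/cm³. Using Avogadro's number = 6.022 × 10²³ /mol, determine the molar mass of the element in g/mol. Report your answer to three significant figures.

92.9 g/mol

A BCC cell has Z = 2 atoms; a = 3.300 × 10^-8 cm.
M = ρ·N_A·a³/Z = 8.59 × 6.022 × 10²³ × 3.594 × 10^-23 / 2 = 92.9 g/mol.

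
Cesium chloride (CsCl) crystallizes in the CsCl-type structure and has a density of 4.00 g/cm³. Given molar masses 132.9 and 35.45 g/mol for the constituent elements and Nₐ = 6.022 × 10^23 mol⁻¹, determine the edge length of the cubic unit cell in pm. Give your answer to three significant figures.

M(CsCl) = 168.35 g/mol; Z = 1 formula unit per cell.
a³ = Z·M/(N_A·ρ) = 1 × 168.35 / (6.022 × 10²³ × 4.00) = 6.989 × 10^-23 cm³, so a = 4.119 × 10^-8 cm = 412 pm.

412 pm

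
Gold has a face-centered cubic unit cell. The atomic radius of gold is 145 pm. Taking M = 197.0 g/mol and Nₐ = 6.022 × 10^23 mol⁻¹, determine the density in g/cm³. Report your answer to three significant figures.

19.0 g/cm³

In an FCC lattice, atoms touch along the face diagonal, so √2·a = 4r, giving a = 410.1 pm = 4.101 × 10^-8 cm.
With Z = 4, ρ = Z·M/(N_A·a³) = 4 × 197.0 / (6.022 × 10²³ × 6.898 × 10^-23) = 18.97 g/cm³.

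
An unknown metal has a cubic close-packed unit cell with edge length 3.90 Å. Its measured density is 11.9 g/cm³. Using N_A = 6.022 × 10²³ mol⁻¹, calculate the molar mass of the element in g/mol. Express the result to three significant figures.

106 g/mol

An FCC cell has Z = 4 atoms; a = 3.900 × 10^-8 cm.
M = ρ·N_A·a³/Z = 11.9 × 6.022 × 10²³ × 5.932 × 10^-23 / 4 = 106 g/mol.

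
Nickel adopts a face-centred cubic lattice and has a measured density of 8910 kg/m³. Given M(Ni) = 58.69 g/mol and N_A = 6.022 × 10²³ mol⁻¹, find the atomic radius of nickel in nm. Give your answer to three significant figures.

0.125 nm

For an FCC cell (Z = 4), a³ = Z·M/(N_A·ρ) = 4 × 58.69 / (6.022 × 10²³ × 8.910) = 4.375 × 10^-23 cm³, so a = 3.524 × 10^-8 cm = 0.3524 nm.
Atoms touch along the face diagonal, so √2·a = 4r, so r = 0.3536 × a = 0.125 nm.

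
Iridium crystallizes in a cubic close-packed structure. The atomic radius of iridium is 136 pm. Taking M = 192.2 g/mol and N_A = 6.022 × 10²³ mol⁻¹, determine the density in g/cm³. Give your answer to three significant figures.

22.4 g/cm³

In an FCC lattice, atoms touch along the face diagonal, so √2·a = 4r, giving a = 384.7 pm = 3.847 × 10^-8 cm.
With Z = 4, ρ = Z·M/(N_A·a³) = 4 × 192.2 / (6.022 × 10²³ × 5.692 × 10^-23) = 22.43 g/cm³.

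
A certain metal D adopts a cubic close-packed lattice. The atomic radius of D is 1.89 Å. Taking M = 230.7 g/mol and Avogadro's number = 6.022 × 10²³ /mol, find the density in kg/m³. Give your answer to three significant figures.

In an FCC lattice, atoms touch along the face diagonal, so √2·a = 4r, giving a = 5.346 Å = 5.346 × 10^-8 cm.
With Z = 4, ρ = Z·M/(N_A·a³) = 4 × 230.7 / (6.022 × 10²³ × 1.528 × 10^-22) = 10.03 g/cm³ = 10000 kg/m³.

10000 kg/m³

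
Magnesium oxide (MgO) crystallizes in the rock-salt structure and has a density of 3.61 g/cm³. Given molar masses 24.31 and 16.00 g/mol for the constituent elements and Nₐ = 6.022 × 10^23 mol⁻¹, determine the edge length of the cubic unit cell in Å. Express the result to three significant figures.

4.20 Å

M(MgO) = 40.31 g/mol; Z = 4 formula units per cell.
a³ = Z·M/(N_A·ρ) = 4 × 40.31 / (6.022 × 10²³ × 3.61) = 7.417 × 10^-23 cm³, so a = 4.202 × 10^-8 cm = 4.20 Å.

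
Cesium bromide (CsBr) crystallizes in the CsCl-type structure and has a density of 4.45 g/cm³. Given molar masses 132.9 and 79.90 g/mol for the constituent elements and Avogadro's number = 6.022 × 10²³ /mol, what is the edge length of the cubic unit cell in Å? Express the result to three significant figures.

M(CsBr) = 212.8 g/mol; Z = 1 formula unit per cell.
a³ = Z·M/(N_A·ρ) = 1 × 212.8 / (6.022 × 10²³ × 4.45) = 7.941 × 10^-23 cm³, so a = 4.298 × 10^-8 cm = 4.30 Å.

4.30 Å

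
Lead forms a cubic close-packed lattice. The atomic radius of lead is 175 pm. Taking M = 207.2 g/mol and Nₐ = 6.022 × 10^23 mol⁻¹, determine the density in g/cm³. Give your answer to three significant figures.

In an FCC lattice, atoms touch along the face diagonal, so √2·a = 4r, giving a = 495.0 pm = 4.950 × 10^-8 cm.
With Z = 4, ρ = Z·M/(N_A·a³) = 4 × 207.2 / (6.022 × 10²³ × 1.213 × 10^-22) = 11.35 g/cm³.

11.3 g/cm³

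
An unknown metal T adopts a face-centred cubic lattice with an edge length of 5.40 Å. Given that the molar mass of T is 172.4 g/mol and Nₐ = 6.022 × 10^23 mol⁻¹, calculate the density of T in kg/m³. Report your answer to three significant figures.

7270 kg/m³

An FCC unit cell contains Z = 4 atoms.
Cell volume: a³ = (5.40 Å)³ = (5.400 × 10^-8 cm)³ = 1.575 × 10^-22 cm³.
ρ = Z·M/(N_A·a³) = 4 × 172.4 / (6.022 × 10²³ × 1.575 × 10^-22) = 7.272 g/cm³ = 7270 kg/m³.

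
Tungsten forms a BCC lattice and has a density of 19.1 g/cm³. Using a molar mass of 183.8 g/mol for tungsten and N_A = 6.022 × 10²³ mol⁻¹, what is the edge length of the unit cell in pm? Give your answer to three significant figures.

With Z = 2 atoms per BCC cell, a³ = Z·M/(N_A·ρ) = 2 × 183.8 / (6.022 × 10²³ × 19.10 g/cm³) = 3.196 × 10^-23 cm³.
a = (3.196 × 10^-23)^(1/3) = 3.173 × 10^-8 cm = 317 pm.

317 pm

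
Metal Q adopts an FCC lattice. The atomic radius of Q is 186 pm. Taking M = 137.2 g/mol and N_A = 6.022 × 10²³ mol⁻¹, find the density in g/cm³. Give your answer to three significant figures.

6.26 g/cm³

In an FCC lattice, atoms touch along the face diagonal, so √2·a = 4r, giving a = 526.1 pm = 5.261 × 10^-8 cm.
With Z = 4, ρ = Z·M/(N_A·a³) = 4 × 137.2 / (6.022 × 10²³ × 1.456 × 10^-22) = 6.259 g/cm³.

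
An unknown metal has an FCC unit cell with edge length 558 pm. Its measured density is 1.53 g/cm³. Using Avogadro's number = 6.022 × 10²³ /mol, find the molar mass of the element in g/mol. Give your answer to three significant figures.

40.0 g/mol

An FCC cell has Z = 4 atoms; a = 5.580 × 10^-8 cm.
M = ρ·N_A·a³/Z = 1.53 × 6.022 × 10²³ × 1.737 × 10^-22 / 4 = 40.0 g/mol.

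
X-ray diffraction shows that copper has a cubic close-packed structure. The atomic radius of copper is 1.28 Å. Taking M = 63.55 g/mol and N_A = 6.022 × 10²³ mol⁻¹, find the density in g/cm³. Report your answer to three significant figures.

8.90 g/cm³

In an FCC lattice, atoms touch along the face diagonal, so √2·a = 4r, giving a = 3.620 Å = 3.620 × 10^-8 cm.
With Z = 4, ρ = Z·M/(N_A·a³) = 4 × 63.55 / (6.022 × 10²³ × 4.745 × 10^-23) = 8.895 g/cm³.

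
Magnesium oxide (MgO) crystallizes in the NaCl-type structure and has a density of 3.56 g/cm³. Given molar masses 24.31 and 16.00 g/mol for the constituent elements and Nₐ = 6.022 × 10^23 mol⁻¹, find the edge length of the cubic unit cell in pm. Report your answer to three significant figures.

422 pm

M(MgO) = 40.31 g/mol; Z = 4 formula units per cell.
a³ = Z·M/(N_A·ρ) = 4 × 40.31 / (6.022 × 10²³ × 3.56) = 7.521 × 10^-23 cm³, so a = 4.221 × 10^-8 cm = 422 pm.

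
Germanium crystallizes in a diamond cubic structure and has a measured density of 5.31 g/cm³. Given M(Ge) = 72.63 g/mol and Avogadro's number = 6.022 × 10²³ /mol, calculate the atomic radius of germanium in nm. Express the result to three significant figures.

For a diamond cubic cell (Z = 8), a³ = Z·M/(N_A·ρ) = 8 × 72.63 / (6.022 × 10²³ × 5.310) = 1.817 × 10^-22 cm³, so a = 5.664 × 10^-8 cm = 0.5664 nm.
Nearest neighbors lie along the body diagonal with √3·a = 8r, so r = 0.2165 × a = 0.123 nm.

0.123 nm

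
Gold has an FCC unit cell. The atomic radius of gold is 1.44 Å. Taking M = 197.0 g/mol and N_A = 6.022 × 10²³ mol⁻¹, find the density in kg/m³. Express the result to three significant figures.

19400 kg/m³

In an FCC lattice, atoms touch along the face diagonal, so √2·a = 4r, giving a = 4.073 Å = 4.073 × 10^-8 cm.
With Z = 4, ρ = Z·M/(N_A·a³) = 4 × 197.0 / (6.022 × 10²³ × 6.757 × 10^-23) = 19.37 g/cm³ = 19400 kg/m³.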